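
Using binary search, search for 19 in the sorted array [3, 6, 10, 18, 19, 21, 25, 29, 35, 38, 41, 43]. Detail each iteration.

Binary search for 19 in [3, 6, 10, 18, 19, 21, 25, 29, 35, 38, 41, 43]:

lo=0, hi=11, mid=5, arr[mid]=21 -> 21 > 19, search left half
lo=0, hi=4, mid=2, arr[mid]=10 -> 10 < 19, search right half
lo=3, hi=4, mid=3, arr[mid]=18 -> 18 < 19, search right half
lo=4, hi=4, mid=4, arr[mid]=19 -> Found target at index 4!

Binary search finds 19 at index 4 after 4 comparisons. The search repeatedly halves the search space by comparing with the middle element.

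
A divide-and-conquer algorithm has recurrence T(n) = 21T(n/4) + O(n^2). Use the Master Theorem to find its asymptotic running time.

Master Theorem for T(n) = 21T(n/4) + O(n^2):

a = 21, b = 4, c = 2
log_b(a) = log_4(21) = 2.1962

Case 1: c = 2 < log_4(21) = 2.1962
T(n) = O(n^(log_4 21))

For T(n) = 21T(n/4) + O(n^2): log_4(21) = 2.1962. This is Case 1 of the Master Theorem (c < log_b(a), work dominated by leaves), giving O(n^(log_4 21)).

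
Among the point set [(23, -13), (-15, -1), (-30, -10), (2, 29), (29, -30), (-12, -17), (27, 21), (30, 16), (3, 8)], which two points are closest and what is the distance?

Computing all pairwise distances among 9 points:

d((23, -13), (-15, -1)) = 39.8497
d((23, -13), (-30, -10)) = 53.0848
d((23, -13), (2, 29)) = 46.9574
d((23, -13), (29, -30)) = 18.0278
d((23, -13), (-12, -17)) = 35.2278
d((23, -13), (27, 21)) = 34.2345
d((23, -13), (30, 16)) = 29.8329
d((23, -13), (3, 8)) = 29.0
d((-15, -1), (-30, -10)) = 17.4929
d((-15, -1), (2, 29)) = 34.4819
d((-15, -1), (29, -30)) = 52.6972
d((-15, -1), (-12, -17)) = 16.2788
d((-15, -1), (27, 21)) = 47.4131
d((-15, -1), (30, 16)) = 48.1041
d((-15, -1), (3, 8)) = 20.1246
d((-30, -10), (2, 29)) = 50.448
d((-30, -10), (29, -30)) = 62.2977
d((-30, -10), (-12, -17)) = 19.3132
d((-30, -10), (27, 21)) = 64.8845
d((-30, -10), (30, 16)) = 65.3911
d((-30, -10), (3, 8)) = 37.5899
d((2, 29), (29, -30)) = 64.8845
d((2, 29), (-12, -17)) = 48.0833
d((2, 29), (27, 21)) = 26.2488
d((2, 29), (30, 16)) = 30.8707
d((2, 29), (3, 8)) = 21.0238
d((29, -30), (-12, -17)) = 43.0116
d((29, -30), (27, 21)) = 51.0392
d((29, -30), (30, 16)) = 46.0109
d((29, -30), (3, 8)) = 46.0435
d((-12, -17), (27, 21)) = 54.4518
d((-12, -17), (30, 16)) = 53.4135
d((-12, -17), (3, 8)) = 29.1548
d((27, 21), (30, 16)) = 5.831 <-- minimum
d((27, 21), (3, 8)) = 27.2947
d((30, 16), (3, 8)) = 28.1603

Closest pair: (27, 21) and (30, 16) with distance 5.831

The closest pair is (27, 21) and (30, 16) with Euclidean distance 5.831. For 9 points, brute-force pairwise comparison is shown above. For large n, the divide-and-conquer algorithm (sort by x, recurse on halves, check the dividing strip) achieves O(n log n).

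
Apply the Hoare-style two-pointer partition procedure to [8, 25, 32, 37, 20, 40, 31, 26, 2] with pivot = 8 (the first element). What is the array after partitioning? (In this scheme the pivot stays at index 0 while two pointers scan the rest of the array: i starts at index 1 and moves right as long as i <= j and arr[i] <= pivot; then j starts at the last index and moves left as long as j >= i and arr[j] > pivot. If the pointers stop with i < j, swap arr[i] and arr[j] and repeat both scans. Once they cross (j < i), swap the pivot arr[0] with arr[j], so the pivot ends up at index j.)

Hoare-style two-pointer partition with pivot = 8:

Initial array: [8, 25, 32, 37, 20, 40, 31, 26, 2]

Pointers start at i = 1, j = 8.
i stops at index 1 (arr[1]=25 > 8), j stops at index 8 (arr[8]=2 <= 8): swap arr[1] and arr[8], array becomes [8, 2, 32, 37, 20, 40, 31, 26, 25]
i ends at 2, j ends at 1: the pointers have crossed (j < i), so scanning stops.

Swap pivot arr[0] with arr[1] to place pivot at position 1: [2, 8, 32, 37, 20, 40, 31, 26, 25]
Pivot position: 1

After partitioning with pivot 8, the array becomes [2, 8, 32, 37, 20, 40, 31, 26, 25]. The pivot is placed at index 1. All elements to the left of the pivot are <= 8, and all elements to the right are > 8.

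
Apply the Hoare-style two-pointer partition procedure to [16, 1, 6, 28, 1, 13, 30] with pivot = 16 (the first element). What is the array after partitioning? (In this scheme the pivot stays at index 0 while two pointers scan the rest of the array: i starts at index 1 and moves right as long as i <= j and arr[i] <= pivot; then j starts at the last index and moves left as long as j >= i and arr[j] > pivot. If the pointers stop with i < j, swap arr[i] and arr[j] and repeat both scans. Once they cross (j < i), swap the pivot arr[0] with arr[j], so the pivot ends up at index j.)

Hoare-style two-pointer partition with pivot = 16:

Initial array: [16, 1, 6, 28, 1, 13, 30]

Pointers start at i = 1, j = 6.
i stops at index 3 (arr[3]=28 > 16), j stops at index 5 (arr[5]=13 <= 16): swap arr[3] and arr[5], array becomes [16, 1, 6, 13, 1, 28, 30]
i ends at 5, j ends at 4: the pointers have crossed (j < i), so scanning stops.

Swap pivot arr[0] with arr[4] to place pivot at position 4: [1, 1, 6, 13, 16, 28, 30]
Pivot position: 4

After partitioning with pivot 16, the array becomes [1, 1, 6, 13, 16, 28, 30]. The pivot is placed at index 4. All elements to the left of the pivot are <= 16, and all elements to the right are > 16.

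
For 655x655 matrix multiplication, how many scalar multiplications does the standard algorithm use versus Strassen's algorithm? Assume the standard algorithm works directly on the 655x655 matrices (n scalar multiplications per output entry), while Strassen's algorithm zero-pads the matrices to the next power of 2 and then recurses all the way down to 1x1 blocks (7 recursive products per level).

Matrix multiplication for 655x655 matrices:

Strassen's algorithm requires power-of-2 dimensions. Pad 655x655 to 1024x1024 (next power of 2).

Standard algorithm: 655^3 = 281011375 multiplications
Strassen's algorithm: 7^(log2(1024)) = 7^10 = 282475249 multiplications
Difference: 281011375 - 282475249 = -1463874 (Strassen uses MORE here due to padding overhead — for small or just-over-power-of-2 n, padding can outweigh the per-level savings)

Standard: 281011375 multiplications (655^3). Strassen: 282475249 multiplications (7^10, after padding to 1024x1024). Strassen reduces 8 recursive multiplications to 7 at each level.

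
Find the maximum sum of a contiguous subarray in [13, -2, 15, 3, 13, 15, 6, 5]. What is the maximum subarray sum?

Using Kadane's algorithm on [13, -2, 15, 3, 13, 15, 6, 5]:

Scanning through the array:
Position 1 (value -2): max_ending_here = 11, max_so_far = 13
Position 2 (value 15): max_ending_here = 26, max_so_far = 26
Position 3 (value 3): max_ending_here = 29, max_so_far = 29
Position 4 (value 13): max_ending_here = 42, max_so_far = 42
Position 5 (value 15): max_ending_here = 57, max_so_far = 57
Position 6 (value 6): max_ending_here = 63, max_so_far = 63
Position 7 (value 5): max_ending_here = 68, max_so_far = 68

Maximum subarray: [13, -2, 15, 3, 13, 15, 6, 5]
Maximum sum: 68

The maximum subarray is [13, -2, 15, 3, 13, 15, 6, 5] with sum 68. This subarray runs from index 0 to index 7.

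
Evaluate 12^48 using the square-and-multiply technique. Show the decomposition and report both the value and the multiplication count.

Computing 12^48 by squaring (build up from 12^1; each line after the first costs one multiplication):

12^1 = 12
12^2 = (12^1)^2 = 12^2 = 144
12^3 = 12 * 12^2 = 12 * 144 = 1728
12^6 = (12^3)^2 = 1728^2 = 2985984
12^12 = (12^6)^2 = 2985984^2 = 8916100448256
12^24 = (12^12)^2 = 8916100448256^2 = 79496847203390844133441536
12^48 = (12^24)^2 = 79496847203390844133441536^2 = 6319748715279270675921934218987893281199411530039296

Result: 6319748715279270675921934218987893281199411530039296
Multiplications needed: 6 (6 lines after 12^1)

12^48 = 6319748715279270675921934218987893281199411530039296. Using exponentiation by squaring, this requires 6 multiplications. The key idea: if the exponent is even, square the half-power; if odd, multiply by the base once.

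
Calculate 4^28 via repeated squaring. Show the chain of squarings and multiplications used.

Computing 4^28 by squaring (build up from 4^1; each line after the first costs one multiplication):

4^1 = 4
4^2 = (4^1)^2 = 4^2 = 16
4^3 = 4 * 4^2 = 4 * 16 = 64
4^6 = (4^3)^2 = 64^2 = 4096
4^7 = 4 * 4^6 = 4 * 4096 = 16384
4^14 = (4^7)^2 = 16384^2 = 268435456
4^28 = (4^14)^2 = 268435456^2 = 72057594037927936

Result: 72057594037927936
Multiplications needed: 6 (6 lines after 4^1)

4^28 = 72057594037927936. Using exponentiation by squaring, this requires 6 multiplications. The key idea: if the exponent is even, square the half-power; if odd, multiply by the base once.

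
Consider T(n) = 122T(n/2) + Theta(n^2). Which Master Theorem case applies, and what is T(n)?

Master Theorem for T(n) = 122T(n/2) + O(n^2):

a = 122, b = 2, c = 2
log_b(a) = log_2(122) = 6.9307

Case 1: c = 2 < log_2(122) = 6.9307
T(n) = O(n^(log_2 122))

For T(n) = 122T(n/2) + O(n^2): log_2(122) = 6.9307. This is Case 1 of the Master Theorem (c < log_b(a), work dominated by leaves), giving O(n^(log_2 122)).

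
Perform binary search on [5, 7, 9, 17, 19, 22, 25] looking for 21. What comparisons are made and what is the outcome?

Binary search for 21 in [5, 7, 9, 17, 19, 22, 25]:

lo=0, hi=6, mid=3, arr[mid]=17 -> 17 < 21, search right half
lo=4, hi=6, mid=5, arr[mid]=22 -> 22 > 21, search left half
lo=4, hi=4, mid=4, arr[mid]=19 -> 19 < 21, search right half
lo=5 > hi=4, target 21 not found

Binary search determines that 21 is not in the array after 3 comparisons. The search space was exhausted without finding the target.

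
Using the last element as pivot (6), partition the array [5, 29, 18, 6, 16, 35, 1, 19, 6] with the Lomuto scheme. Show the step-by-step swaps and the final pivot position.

Lomuto partition with pivot = 6:

Initial array: [5, 29, 18, 6, 16, 35, 1, 19, 6]

arr[0]=5 <= 6: swap with position 0, array becomes [5, 29, 18, 6, 16, 35, 1, 19, 6]
arr[1]=29 > 6: no swap
arr[2]=18 > 6: no swap
arr[3]=6 <= 6: swap with position 1, array becomes [5, 6, 18, 29, 16, 35, 1, 19, 6]
arr[4]=16 > 6: no swap
arr[5]=35 > 6: no swap
arr[6]=1 <= 6: swap with position 2, array becomes [5, 6, 1, 29, 16, 35, 18, 19, 6]
arr[7]=19 > 6: no swap

Place pivot at position 3: [5, 6, 1, 6, 16, 35, 18, 19, 29]
Pivot position: 3

After partitioning with pivot 6, the array becomes [5, 6, 1, 6, 16, 35, 18, 19, 29]. The pivot is placed at index 3. All elements to the left of the pivot are <= 6, and all elements to the right are > 6.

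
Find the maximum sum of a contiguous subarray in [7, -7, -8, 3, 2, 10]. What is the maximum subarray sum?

Using Kadane's algorithm on [7, -7, -8, 3, 2, 10]:

Scanning through the array:
Position 1 (value -7): max_ending_here = 0, max_so_far = 7
Position 2 (value -8): max_ending_here = -8, max_so_far = 7
Position 3 (value 3): max_ending_here = 3, max_so_far = 7
Position 4 (value 2): max_ending_here = 5, max_so_far = 7
Position 5 (value 10): max_ending_here = 15, max_so_far = 15

Maximum subarray: [3, 2, 10]
Maximum sum: 15

The maximum subarray is [3, 2, 10] with sum 15. This subarray runs from index 3 to index 5.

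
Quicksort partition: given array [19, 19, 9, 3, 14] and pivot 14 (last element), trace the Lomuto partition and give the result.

Lomuto partition with pivot = 14:

Initial array: [19, 19, 9, 3, 14]

arr[0]=19 > 14: no swap
arr[1]=19 > 14: no swap
arr[2]=9 <= 14: swap with position 0, array becomes [9, 19, 19, 3, 14]
arr[3]=3 <= 14: swap with position 1, array becomes [9, 3, 19, 19, 14]

Place pivot at position 2: [9, 3, 14, 19, 19]
Pivot position: 2

After partitioning with pivot 14, the array becomes [9, 3, 14, 19, 19]. The pivot is placed at index 2. All elements to the left of the pivot are <= 14, and all elements to the right are > 14.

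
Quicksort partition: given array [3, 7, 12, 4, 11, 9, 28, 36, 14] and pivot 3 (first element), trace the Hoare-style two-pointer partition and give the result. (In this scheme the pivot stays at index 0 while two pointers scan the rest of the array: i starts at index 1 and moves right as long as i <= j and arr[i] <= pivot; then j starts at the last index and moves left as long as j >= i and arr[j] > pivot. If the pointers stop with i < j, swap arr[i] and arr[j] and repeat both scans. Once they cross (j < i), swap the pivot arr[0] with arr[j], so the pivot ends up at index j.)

Hoare-style two-pointer partition with pivot = 3:

Initial array: [3, 7, 12, 4, 11, 9, 28, 36, 14]

Pointers start at i = 1, j = 8.
i ends at 1, j ends at 0: the pointers have crossed (j < i), so scanning stops.

j = 0, so swapping arr[0] with arr[j] leaves the pivot at position 0: [3, 7, 12, 4, 11, 9, 28, 36, 14]
Pivot position: 0

After partitioning with pivot 3, the array becomes [3, 7, 12, 4, 11, 9, 28, 36, 14]. The pivot is placed at index 0. All elements to the left of the pivot are <= 3, and all elements to the right are > 3.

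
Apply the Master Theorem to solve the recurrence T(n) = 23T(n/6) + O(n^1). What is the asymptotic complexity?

Master Theorem for T(n) = 23T(n/6) + O(n^1):

a = 23, b = 6, c = 1
log_b(a) = log_6(23) = 1.7500

Case 1: c = 1 < log_6(23) = 1.7500
T(n) = O(n^(log_6 23))

For T(n) = 23T(n/6) + O(n^1): log_6(23) = 1.7500. This is Case 1 of the Master Theorem (c < log_b(a), work dominated by leaves), giving O(n^(log_6 23)).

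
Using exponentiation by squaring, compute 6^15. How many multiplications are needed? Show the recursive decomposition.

Computing 6^15 by squaring (build up from 6^1; each line after the first costs one multiplication):

6^1 = 6
6^2 = (6^1)^2 = 6^2 = 36
6^3 = 6 * 6^2 = 6 * 36 = 216
6^6 = (6^3)^2 = 216^2 = 46656
6^7 = 6 * 6^6 = 6 * 46656 = 279936
6^14 = (6^7)^2 = 279936^2 = 78364164096
6^15 = 6 * 6^14 = 6 * 78364164096 = 470184984576

Result: 470184984576
Multiplications needed: 6 (6 lines after 6^1)

6^15 = 470184984576. Using exponentiation by squaring, this requires 6 multiplications. The key idea: if the exponent is even, square the half-power; if odd, multiply by the base once.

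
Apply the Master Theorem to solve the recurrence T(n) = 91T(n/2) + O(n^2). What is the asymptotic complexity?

Master Theorem for T(n) = 91T(n/2) + O(n^2):

a = 91, b = 2, c = 2
log_b(a) = log_2(91) = 6.5078

Case 1: c = 2 < log_2(91) = 6.5078
T(n) = O(n^(log_2 91))

For T(n) = 91T(n/2) + O(n^2): log_2(91) = 6.5078. This is Case 1 of the Master Theorem (c < log_b(a), work dominated by leaves), giving O(n^(log_2 91)).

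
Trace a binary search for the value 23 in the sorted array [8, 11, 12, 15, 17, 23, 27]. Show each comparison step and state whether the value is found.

Binary search for 23 in [8, 11, 12, 15, 17, 23, 27]:

lo=0, hi=6, mid=3, arr[mid]=15 -> 15 < 23, search right half
lo=4, hi=6, mid=5, arr[mid]=23 -> Found target at index 5!

Binary search finds 23 at index 5 after 2 comparisons. The search repeatedly halves the search space by comparing with the middle element.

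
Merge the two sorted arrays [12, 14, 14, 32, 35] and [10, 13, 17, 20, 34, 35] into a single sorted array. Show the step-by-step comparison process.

Merging process:

Compare 12 vs 10: take 10 from right. Merged: [10]
Compare 12 vs 13: take 12 from left. Merged: [10, 12]
Compare 14 vs 13: take 13 from right. Merged: [10, 12, 13]
Compare 14 vs 17: take 14 from left. Merged: [10, 12, 13, 14]
Compare 14 vs 17: take 14 from left. Merged: [10, 12, 13, 14, 14]
Compare 32 vs 17: take 17 from right. Merged: [10, 12, 13, 14, 14, 17]
Compare 32 vs 20: take 20 from right. Merged: [10, 12, 13, 14, 14, 17, 20]
Compare 32 vs 34: take 32 from left. Merged: [10, 12, 13, 14, 14, 17, 20, 32]
Compare 35 vs 34: take 34 from right. Merged: [10, 12, 13, 14, 14, 17, 20, 32, 34]
Compare 35 vs 35: take 35 from left. Merged: [10, 12, 13, 14, 14, 17, 20, 32, 34, 35]
Append remaining from right: [35]. Merged: [10, 12, 13, 14, 14, 17, 20, 32, 34, 35, 35]

Final merged array: [10, 12, 13, 14, 14, 17, 20, 32, 34, 35, 35]
Total comparisons: 10

The merged array is [10, 12, 13, 14, 14, 17, 20, 32, 34, 35, 35], requiring 10 comparisons. The merge step runs in O(n) time where n is the total number of elements.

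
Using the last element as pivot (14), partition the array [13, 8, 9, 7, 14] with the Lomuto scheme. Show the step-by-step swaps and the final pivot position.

Lomuto partition with pivot = 14:

Initial array: [13, 8, 9, 7, 14]

arr[0]=13 <= 14: swap with position 0, array becomes [13, 8, 9, 7, 14]
arr[1]=8 <= 14: swap with position 1, array becomes [13, 8, 9, 7, 14]
arr[2]=9 <= 14: swap with position 2, array becomes [13, 8, 9, 7, 14]
arr[3]=7 <= 14: swap with position 3, array becomes [13, 8, 9, 7, 14]

Place pivot at position 4: [13, 8, 9, 7, 14]
Pivot position: 4

After partitioning with pivot 14, the array becomes [13, 8, 9, 7, 14]. The pivot is placed at index 4. All elements to the left of the pivot are <= 14, and all elements to the right are > 14.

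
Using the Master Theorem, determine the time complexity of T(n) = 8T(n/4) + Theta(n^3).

Master Theorem for T(n) = 8T(n/4) + O(n^3):

a = 8, b = 4, c = 3
log_b(a) = log_4(8) = 1.5000

Case 3: c = 3 > log_4(8) = 1.5000
T(n) = O(n^3) = O(n^3)

For T(n) = 8T(n/4) + O(n^3): log_4(8) = 1.5000. This is Case 3 of the Master Theorem (c > log_b(a), work dominated by root), giving O(n^3).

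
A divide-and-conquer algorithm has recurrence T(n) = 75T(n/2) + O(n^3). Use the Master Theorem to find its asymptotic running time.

Master Theorem for T(n) = 75T(n/2) + O(n^3):

a = 75, b = 2, c = 3
log_b(a) = log_2(75) = 6.2288

Case 1: c = 3 < log_2(75) = 6.2288
T(n) = O(n^(log_2 75))

For T(n) = 75T(n/2) + O(n^3): log_2(75) = 6.2288. This is Case 1 of the Master Theorem (c < log_b(a), work dominated by leaves), giving O(n^(log_2 75)).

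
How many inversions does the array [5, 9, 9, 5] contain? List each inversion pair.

Finding inversions in [5, 9, 9, 5]:

(1, 3): arr[1]=9 > arr[3]=5
(2, 3): arr[2]=9 > arr[3]=5

Total inversions: 2

The array has 2 inversion(s): (1,3), (2,3). Each pair (i,j) satisfies i < j and arr[i] > arr[j].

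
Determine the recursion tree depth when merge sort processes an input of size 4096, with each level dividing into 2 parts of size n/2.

For divide and conquer with division factor 2:

Problem sizes at each level:
Level 0: 4096
Level 1: 2048
Level 2: 1024
Level 3: 512
Level 4: 256
Level 5: 128
Level 6: 64
Level 7: 32
Level 8: 16
Level 9: 8
Level 10: 4
Level 11: 2
Level 12: 1

The root is level 0 and the size-1 base case is level 12 (the tree spans levels 0 through 12, i.e. 13 levels counting the root), so the depth is the number of divisions: log_2(4096) = 12

The recursion tree depth is log_2(4096) = 12. At each level, the problem size is divided by 2, so it takes 12 divisions to reduce to a base case of size 1. The algorithm makes 2 recursive calls at each level.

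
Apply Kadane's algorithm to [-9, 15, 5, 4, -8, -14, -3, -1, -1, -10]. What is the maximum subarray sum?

Using Kadane's algorithm on [-9, 15, 5, 4, -8, -14, -3, -1, -1, -10]:

Scanning through the array:
Position 1 (value 15): max_ending_here = 15, max_so_far = 15
Position 2 (value 5): max_ending_here = 20, max_so_far = 20
Position 3 (value 4): max_ending_here = 24, max_so_far = 24
Position 4 (value -8): max_ending_here = 16, max_so_far = 24
Position 5 (value -14): max_ending_here = 2, max_so_far = 24
Position 6 (value -3): max_ending_here = -1, max_so_far = 24
Position 7 (value -1): max_ending_here = -1, max_so_far = 24
Position 8 (value -1): max_ending_here = -1, max_so_far = 24
Position 9 (value -10): max_ending_here = -10, max_so_far = 24

Maximum subarray: [15, 5, 4]
Maximum sum: 24

The maximum subarray is [15, 5, 4] with sum 24. This subarray runs from index 1 to index 3.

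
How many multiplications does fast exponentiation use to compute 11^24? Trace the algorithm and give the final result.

Computing 11^24 by squaring (build up from 11^1; each line after the first costs one multiplication):

11^1 = 11
11^2 = (11^1)^2 = 11^2 = 121
11^3 = 11 * 11^2 = 11 * 121 = 1331
11^6 = (11^3)^2 = 1331^2 = 1771561
11^12 = (11^6)^2 = 1771561^2 = 3138428376721
11^24 = (11^12)^2 = 3138428376721^2 = 9849732675807611094711841

Result: 9849732675807611094711841
Multiplications needed: 5 (5 lines after 11^1)

11^24 = 9849732675807611094711841. Using exponentiation by squaring, this requires 5 multiplications. The key idea: if the exponent is even, square the half-power; if odd, multiply by the base once.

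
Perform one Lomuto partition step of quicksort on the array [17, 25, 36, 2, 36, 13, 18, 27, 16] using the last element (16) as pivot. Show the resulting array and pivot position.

Lomuto partition with pivot = 16:

Initial array: [17, 25, 36, 2, 36, 13, 18, 27, 16]

arr[0]=17 > 16: no swap
arr[1]=25 > 16: no swap
arr[2]=36 > 16: no swap
arr[3]=2 <= 16: swap with position 0, array becomes [2, 25, 36, 17, 36, 13, 18, 27, 16]
arr[4]=36 > 16: no swap
arr[5]=13 <= 16: swap with position 1, array becomes [2, 13, 36, 17, 36, 25, 18, 27, 16]
arr[6]=18 > 16: no swap
arr[7]=27 > 16: no swap

Place pivot at position 2: [2, 13, 16, 17, 36, 25, 18, 27, 36]
Pivot position: 2

After partitioning with pivot 16, the array becomes [2, 13, 16, 17, 36, 25, 18, 27, 36]. The pivot is placed at index 2. All elements to the left of the pivot are <= 16, and all elements to the right are > 16.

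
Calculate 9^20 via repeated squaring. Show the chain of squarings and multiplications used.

Computing 9^20 by squaring (build up from 9^1; each line after the first costs one multiplication):

9^1 = 9
9^2 = (9^1)^2 = 9^2 = 81
9^4 = (9^2)^2 = 81^2 = 6561
9^5 = 9 * 9^4 = 9 * 6561 = 59049
9^10 = (9^5)^2 = 59049^2 = 3486784401
9^20 = (9^10)^2 = 3486784401^2 = 12157665459056928801

Result: 12157665459056928801
Multiplications needed: 5 (5 lines after 9^1)

9^20 = 12157665459056928801. Using exponentiation by squaring, this requires 5 multiplications. The key idea: if the exponent is even, square the half-power; if odd, multiply by the base once.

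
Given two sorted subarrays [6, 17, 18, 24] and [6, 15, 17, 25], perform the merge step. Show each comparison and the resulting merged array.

Merging process:

Compare 6 vs 6: take 6 from left. Merged: [6]
Compare 17 vs 6: take 6 from right. Merged: [6, 6]
Compare 17 vs 15: take 15 from right. Merged: [6, 6, 15]
Compare 17 vs 17: take 17 from left. Merged: [6, 6, 15, 17]
Compare 18 vs 17: take 17 from right. Merged: [6, 6, 15, 17, 17]
Compare 18 vs 25: take 18 from left. Merged: [6, 6, 15, 17, 17, 18]
Compare 24 vs 25: take 24 from left. Merged: [6, 6, 15, 17, 17, 18, 24]
Append remaining from right: [25]. Merged: [6, 6, 15, 17, 17, 18, 24, 25]

Final merged array: [6, 6, 15, 17, 17, 18, 24, 25]
Total comparisons: 7

The merged array is [6, 6, 15, 17, 17, 18, 24, 25], requiring 7 comparisons. The merge step runs in O(n) time where n is the total number of elements.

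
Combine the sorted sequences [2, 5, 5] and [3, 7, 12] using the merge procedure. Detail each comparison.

Merging process:

Compare 2 vs 3: take 2 from left. Merged: [2]
Compare 5 vs 3: take 3 from right. Merged: [2, 3]
Compare 5 vs 7: take 5 from left. Merged: [2, 3, 5]
Compare 5 vs 7: take 5 from left. Merged: [2, 3, 5, 5]
Append remaining from right: [7, 12]. Merged: [2, 3, 5, 5, 7, 12]

Final merged array: [2, 3, 5, 5, 7, 12]
Total comparisons: 4

The merged array is [2, 3, 5, 5, 7, 12], requiring 4 comparisons. The merge step runs in O(n) time where n is the total number of elements.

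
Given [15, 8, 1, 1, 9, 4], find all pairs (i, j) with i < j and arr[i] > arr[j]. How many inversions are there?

Finding inversions in [15, 8, 1, 1, 9, 4]:

(0, 1): arr[0]=15 > arr[1]=8
(0, 2): arr[0]=15 > arr[2]=1
(0, 3): arr[0]=15 > arr[3]=1
(0, 4): arr[0]=15 > arr[4]=9
(0, 5): arr[0]=15 > arr[5]=4
(1, 2): arr[1]=8 > arr[2]=1
(1, 3): arr[1]=8 > arr[3]=1
(1, 5): arr[1]=8 > arr[5]=4
(4, 5): arr[4]=9 > arr[5]=4

Total inversions: 9

The array has 9 inversion(s): (0,1), (0,2), (0,3), (0,4), (0,5), (1,2), (1,3), (1,5), (4,5). Each pair (i,j) satisfies i < j and arr[i] > arr[j].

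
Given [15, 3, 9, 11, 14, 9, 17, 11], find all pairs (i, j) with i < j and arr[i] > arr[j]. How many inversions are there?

Finding inversions in [15, 3, 9, 11, 14, 9, 17, 11]:

(0, 1): arr[0]=15 > arr[1]=3
(0, 2): arr[0]=15 > arr[2]=9
(0, 3): arr[0]=15 > arr[3]=11
(0, 4): arr[0]=15 > arr[4]=14
(0, 5): arr[0]=15 > arr[5]=9
(0, 7): arr[0]=15 > arr[7]=11
(3, 5): arr[3]=11 > arr[5]=9
(4, 5): arr[4]=14 > arr[5]=9
(4, 7): arr[4]=14 > arr[7]=11
(6, 7): arr[6]=17 > arr[7]=11

Total inversions: 10

The array has 10 inversion(s): (0,1), (0,2), (0,3), (0,4), (0,5), (0,7), (3,5), (4,5), (4,7), (6,7). Each pair (i,j) satisfies i < j and arr[i] > arr[j].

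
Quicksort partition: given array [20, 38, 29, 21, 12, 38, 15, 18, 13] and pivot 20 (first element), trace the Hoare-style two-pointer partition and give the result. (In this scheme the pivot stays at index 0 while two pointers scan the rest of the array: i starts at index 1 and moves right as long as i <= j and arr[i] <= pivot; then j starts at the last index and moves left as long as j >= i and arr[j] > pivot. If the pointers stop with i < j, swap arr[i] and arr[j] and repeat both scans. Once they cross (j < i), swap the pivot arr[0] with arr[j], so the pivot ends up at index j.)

Hoare-style two-pointer partition with pivot = 20:

Initial array: [20, 38, 29, 21, 12, 38, 15, 18, 13]

Pointers start at i = 1, j = 8.
i stops at index 1 (arr[1]=38 > 20), j stops at index 8 (arr[8]=13 <= 20): swap arr[1] and arr[8], array becomes [20, 13, 29, 21, 12, 38, 15, 18, 38]
i stops at index 2 (arr[2]=29 > 20), j stops at index 7 (arr[7]=18 <= 20): swap arr[2] and arr[7], array becomes [20, 13, 18, 21, 12, 38, 15, 29, 38]
i stops at index 3 (arr[3]=21 > 20), j stops at index 6 (arr[6]=15 <= 20): swap arr[3] and arr[6], array becomes [20, 13, 18, 15, 12, 38, 21, 29, 38]
i ends at 5, j ends at 4: the pointers have crossed (j < i), so scanning stops.

Swap pivot arr[0] with arr[4] to place pivot at position 4: [12, 13, 18, 15, 20, 38, 21, 29, 38]
Pivot position: 4

After partitioning with pivot 20, the array becomes [12, 13, 18, 15, 20, 38, 21, 29, 38]. The pivot is placed at index 4. All elements to the left of the pivot are <= 20, and all elements to the right are > 20.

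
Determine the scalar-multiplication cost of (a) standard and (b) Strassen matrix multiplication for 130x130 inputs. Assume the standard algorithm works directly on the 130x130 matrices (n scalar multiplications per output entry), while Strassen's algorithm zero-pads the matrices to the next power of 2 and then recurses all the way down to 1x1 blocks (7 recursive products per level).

Matrix multiplication for 130x130 matrices:

Strassen's algorithm requires power-of-2 dimensions. Pad 130x130 to 256x256 (next power of 2).

Standard algorithm: 130^3 = 2197000 multiplications
Strassen's algorithm: 7^(log2(256)) = 7^8 = 5764801 multiplications
Difference: 2197000 - 5764801 = -3567801 (Strassen uses MORE here due to padding overhead — for small or just-over-power-of-2 n, padding can outweigh the per-level savings)

Standard: 2197000 multiplications (130^3). Strassen: 5764801 multiplications (7^8, after padding to 256x256). Strassen reduces 8 recursive multiplications to 7 at each level.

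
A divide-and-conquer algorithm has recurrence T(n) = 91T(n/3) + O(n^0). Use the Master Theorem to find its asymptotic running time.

Master Theorem for T(n) = 91T(n/3) + O(n^0):

a = 91, b = 3, c = 0
log_b(a) = log_3(91) = 4.1060

Case 1: c = 0 < log_3(91) = 4.1060
T(n) = O(n^(log_3 91))

For T(n) = 91T(n/3) + O(n^0): log_3(91) = 4.1060. This is Case 1 of the Master Theorem (c < log_b(a), work dominated by leaves), giving O(n^(log_3 91)).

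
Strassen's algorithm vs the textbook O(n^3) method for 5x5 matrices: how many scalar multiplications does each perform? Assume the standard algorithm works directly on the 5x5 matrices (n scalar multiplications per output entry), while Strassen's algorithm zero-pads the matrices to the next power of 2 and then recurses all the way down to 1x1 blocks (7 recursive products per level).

Matrix multiplication for 5x5 matrices:

Strassen's algorithm requires power-of-2 dimensions. Pad 5x5 to 8x8 (next power of 2).

Standard algorithm: 5^3 = 125 multiplications
Strassen's algorithm: 7^(log2(8)) = 7^3 = 343 multiplications
Difference: 125 - 343 = -218 (Strassen uses MORE here due to padding overhead — for small or just-over-power-of-2 n, padding can outweigh the per-level savings)

Standard: 125 multiplications (5^3). Strassen: 343 multiplications (7^3, after padding to 8x8). Strassen reduces 8 recursive multiplications to 7 at each level.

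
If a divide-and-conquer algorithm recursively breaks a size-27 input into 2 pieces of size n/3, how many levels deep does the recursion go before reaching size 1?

For divide and conquer with division factor 3:

Problem sizes at each level:
Level 0: 27
Level 1: 9
Level 2: 3
Level 3: 1

The root is level 0 and the size-1 base case is level 3 (the tree spans levels 0 through 3, i.e. 4 levels counting the root), so the depth is the number of divisions: log_3(27) = 3

The recursion tree depth is log_3(27) = 3. At each level, the problem size is divided by 3, so it takes 3 divisions to reduce to a base case of size 1. The algorithm makes 2 recursive calls at each level.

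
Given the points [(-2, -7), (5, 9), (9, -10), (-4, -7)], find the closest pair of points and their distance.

Computing all pairwise distances among 4 points:

d((-2, -7), (5, 9)) = 17.4642
d((-2, -7), (9, -10)) = 11.4018
d((-2, -7), (-4, -7)) = 2.0 <-- minimum
d((5, 9), (9, -10)) = 19.4165
d((5, 9), (-4, -7)) = 18.3576
d((9, -10), (-4, -7)) = 13.3417

Closest pair: (-2, -7) and (-4, -7) with distance 2.0

The closest pair is (-2, -7) and (-4, -7) with Euclidean distance 2.0. For 4 points, brute-force pairwise comparison is shown above. For large n, the divide-and-conquer algorithm (sort by x, recurse on halves, check the dividing strip) achieves O(n log n).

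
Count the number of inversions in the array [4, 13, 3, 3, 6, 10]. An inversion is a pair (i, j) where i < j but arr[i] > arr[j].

Finding inversions in [4, 13, 3, 3, 6, 10]:

(0, 2): arr[0]=4 > arr[2]=3
(0, 3): arr[0]=4 > arr[3]=3
(1, 2): arr[1]=13 > arr[2]=3
(1, 3): arr[1]=13 > arr[3]=3
(1, 4): arr[1]=13 > arr[4]=6
(1, 5): arr[1]=13 > arr[5]=10

Total inversions: 6

The array has 6 inversion(s): (0,2), (0,3), (1,2), (1,3), (1,4), (1,5). Each pair (i,j) satisfies i < j and arr[i] > arr[j].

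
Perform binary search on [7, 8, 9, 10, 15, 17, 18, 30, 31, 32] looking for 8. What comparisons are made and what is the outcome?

Binary search for 8 in [7, 8, 9, 10, 15, 17, 18, 30, 31, 32]:

lo=0, hi=9, mid=4, arr[mid]=15 -> 15 > 8, search left half
lo=0, hi=3, mid=1, arr[mid]=8 -> Found target at index 1!

Binary search finds 8 at index 1 after 2 comparisons. The search repeatedly halves the search space by comparing with the middle element.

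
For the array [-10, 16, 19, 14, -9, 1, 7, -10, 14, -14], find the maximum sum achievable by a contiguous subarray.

Using Kadane's algorithm on [-10, 16, 19, 14, -9, 1, 7, -10, 14, -14]:

Scanning through the array:
Position 1 (value 16): max_ending_here = 16, max_so_far = 16
Position 2 (value 19): max_ending_here = 35, max_so_far = 35
Position 3 (value 14): max_ending_here = 49, max_so_far = 49
Position 4 (value -9): max_ending_here = 40, max_so_far = 49
Position 5 (value 1): max_ending_here = 41, max_so_far = 49
Position 6 (value 7): max_ending_here = 48, max_so_far = 49
Position 7 (value -10): max_ending_here = 38, max_so_far = 49
Position 8 (value 14): max_ending_here = 52, max_so_far = 52
Position 9 (value -14): max_ending_here = 38, max_so_far = 52

Maximum subarray: [16, 19, 14, -9, 1, 7, -10, 14]
Maximum sum: 52

The maximum subarray is [16, 19, 14, -9, 1, 7, -10, 14] with sum 52. This subarray runs from index 1 to index 8.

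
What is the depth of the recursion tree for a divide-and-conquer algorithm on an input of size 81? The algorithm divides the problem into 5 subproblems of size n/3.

For divide and conquer with division factor 3:

Problem sizes at each level:
Level 0: 81
Level 1: 27
Level 2: 9
Level 3: 3
Level 4: 1

The root is level 0 and the size-1 base case is level 4 (the tree spans levels 0 through 4, i.e. 5 levels counting the root), so the depth is the number of divisions: log_3(81) = 4

The recursion tree depth is log_3(81) = 4. At each level, the problem size is divided by 3, so it takes 4 divisions to reduce to a base case of size 1. The algorithm makes 5 recursive calls at each level.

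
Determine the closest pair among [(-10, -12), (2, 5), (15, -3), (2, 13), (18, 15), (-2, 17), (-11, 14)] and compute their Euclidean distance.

Computing all pairwise distances among 7 points:

d((-10, -12), (2, 5)) = 20.8087
d((-10, -12), (15, -3)) = 26.5707
d((-10, -12), (2, 13)) = 27.7308
d((-10, -12), (18, 15)) = 38.8973
d((-10, -12), (-2, 17)) = 30.0832
d((-10, -12), (-11, 14)) = 26.0192
d((2, 5), (15, -3)) = 15.2643
d((2, 5), (2, 13)) = 8.0
d((2, 5), (18, 15)) = 18.868
d((2, 5), (-2, 17)) = 12.6491
d((2, 5), (-11, 14)) = 15.8114
d((15, -3), (2, 13)) = 20.6155
d((15, -3), (18, 15)) = 18.2483
d((15, -3), (-2, 17)) = 26.2488
d((15, -3), (-11, 14)) = 31.0644
d((2, 13), (18, 15)) = 16.1245
d((2, 13), (-2, 17)) = 5.6569 <-- minimum
d((2, 13), (-11, 14)) = 13.0384
d((18, 15), (-2, 17)) = 20.0998
d((18, 15), (-11, 14)) = 29.0172
d((-2, 17), (-11, 14)) = 9.4868

Closest pair: (2, 13) and (-2, 17) with distance 5.6569

The closest pair is (2, 13) and (-2, 17) with Euclidean distance 5.6569. For 7 points, brute-force pairwise comparison is shown above. For large n, the divide-and-conquer algorithm (sort by x, recurse on halves, check the dividing strip) achieves O(n log n).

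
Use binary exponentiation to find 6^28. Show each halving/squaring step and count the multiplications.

Computing 6^28 by squaring (build up from 6^1; each line after the first costs one multiplication):

6^1 = 6
6^2 = (6^1)^2 = 6^2 = 36
6^3 = 6 * 6^2 = 6 * 36 = 216
6^6 = (6^3)^2 = 216^2 = 46656
6^7 = 6 * 6^6 = 6 * 46656 = 279936
6^14 = (6^7)^2 = 279936^2 = 78364164096
6^28 = (6^14)^2 = 78364164096^2 = 6140942214464815497216

Result: 6140942214464815497216
Multiplications needed: 6 (6 lines after 6^1)

6^28 = 6140942214464815497216. Using exponentiation by squaring, this requires 6 multiplications. The key idea: if the exponent is even, square the half-power; if odd, multiply by the base once.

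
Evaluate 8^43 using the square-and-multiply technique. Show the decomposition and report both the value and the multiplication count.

Computing 8^43 by squaring (build up from 8^1; each line after the first costs one multiplication):

8^1 = 8
8^2 = (8^1)^2 = 8^2 = 64
8^4 = (8^2)^2 = 64^2 = 4096
8^5 = 8 * 8^4 = 8 * 4096 = 32768
8^10 = (8^5)^2 = 32768^2 = 1073741824
8^20 = (8^10)^2 = 1073741824^2 = 1152921504606846976
8^21 = 8 * 8^20 = 8 * 1152921504606846976 = 9223372036854775808
8^42 = (8^21)^2 = 9223372036854775808^2 = 85070591730234615865843651857942052864
8^43 = 8 * 8^42 = 8 * 85070591730234615865843651857942052864 = 680564733841876926926749214863536422912

Result: 680564733841876926926749214863536422912
Multiplications needed: 8 (8 lines after 8^1)

8^43 = 680564733841876926926749214863536422912. Using exponentiation by squaring, this requires 8 multiplications. The key idea: if the exponent is even, square the half-power; if odd, multiply by the base once.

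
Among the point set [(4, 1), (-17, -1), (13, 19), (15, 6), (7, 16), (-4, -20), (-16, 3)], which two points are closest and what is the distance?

Computing all pairwise distances among 7 points:

d((4, 1), (-17, -1)) = 21.095
d((4, 1), (13, 19)) = 20.1246
d((4, 1), (15, 6)) = 12.083
d((4, 1), (7, 16)) = 15.2971
d((4, 1), (-4, -20)) = 22.4722
d((4, 1), (-16, 3)) = 20.0998
d((-17, -1), (13, 19)) = 36.0555
d((-17, -1), (15, 6)) = 32.7567
d((-17, -1), (7, 16)) = 29.4109
d((-17, -1), (-4, -20)) = 23.0217
d((-17, -1), (-16, 3)) = 4.1231 <-- minimum
d((13, 19), (15, 6)) = 13.1529
d((13, 19), (7, 16)) = 6.7082
d((13, 19), (-4, -20)) = 42.5441
d((13, 19), (-16, 3)) = 33.121
d((15, 6), (7, 16)) = 12.8062
d((15, 6), (-4, -20)) = 32.2025
d((15, 6), (-16, 3)) = 31.1448
d((7, 16), (-4, -20)) = 37.6431
d((7, 16), (-16, 3)) = 26.4197
d((-4, -20), (-16, 3)) = 25.9422

Closest pair: (-17, -1) and (-16, 3) with distance 4.1231

The closest pair is (-17, -1) and (-16, 3) with Euclidean distance 4.1231. For 7 points, brute-force pairwise comparison is shown above. For large n, the divide-and-conquer algorithm (sort by x, recurse on halves, check the dividing strip) achieves O(n log n).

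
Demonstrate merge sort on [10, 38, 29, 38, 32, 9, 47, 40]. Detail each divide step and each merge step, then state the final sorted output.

Merge sort trace:

Split: [10, 38, 29, 38, 32, 9, 47, 40] -> [10, 38, 29, 38] and [32, 9, 47, 40]
  Split: [10, 38, 29, 38] -> [10, 38] and [29, 38]
    Split: [10, 38] -> [10] and [38]
    Merge: [10] + [38] -> [10, 38]
    Split: [29, 38] -> [29] and [38]
    Merge: [29] + [38] -> [29, 38]
  Merge: [10, 38] + [29, 38] -> [10, 29, 38, 38]
  Split: [32, 9, 47, 40] -> [32, 9] and [47, 40]
    Split: [32, 9] -> [32] and [9]
    Merge: [32] + [9] -> [9, 32]
    Split: [47, 40] -> [47] and [40]
    Merge: [47] + [40] -> [40, 47]
  Merge: [9, 32] + [40, 47] -> [9, 32, 40, 47]
Merge: [10, 29, 38, 38] + [9, 32, 40, 47] -> [9, 10, 29, 32, 38, 38, 40, 47]

Final sorted array: [9, 10, 29, 32, 38, 38, 40, 47]

The merge sort proceeds by recursively splitting the array and merging sorted halves.
After all merges, the sorted array is [9, 10, 29, 32, 38, 38, 40, 47].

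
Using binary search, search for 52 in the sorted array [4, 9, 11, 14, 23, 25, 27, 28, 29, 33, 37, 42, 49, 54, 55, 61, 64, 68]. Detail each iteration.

Binary search for 52 in [4, 9, 11, 14, 23, 25, 27, 28, 29, 33, 37, 42, 49, 54, 55, 61, 64, 68]:

lo=0, hi=17, mid=8, arr[mid]=29 -> 29 < 52, search right half
lo=9, hi=17, mid=13, arr[mid]=54 -> 54 > 52, search left half
lo=9, hi=12, mid=10, arr[mid]=37 -> 37 < 52, search right half
lo=11, hi=12, mid=11, arr[mid]=42 -> 42 < 52, search right half
lo=12, hi=12, mid=12, arr[mid]=49 -> 49 < 52, search right half
lo=13 > hi=12, target 52 not found

Binary search determines that 52 is not in the array after 5 comparisons. The search space was exhausted without finding the target.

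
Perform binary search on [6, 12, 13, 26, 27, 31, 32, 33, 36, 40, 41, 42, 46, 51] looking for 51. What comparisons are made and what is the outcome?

Binary search for 51 in [6, 12, 13, 26, 27, 31, 32, 33, 36, 40, 41, 42, 46, 51]:

lo=0, hi=13, mid=6, arr[mid]=32 -> 32 < 51, search right half
lo=7, hi=13, mid=10, arr[mid]=41 -> 41 < 51, search right half
lo=11, hi=13, mid=12, arr[mid]=46 -> 46 < 51, search right half
lo=13, hi=13, mid=13, arr[mid]=51 -> Found target at index 13!

Binary search finds 51 at index 13 after 4 comparisons. The search repeatedly halves the search space by comparing with the middle element.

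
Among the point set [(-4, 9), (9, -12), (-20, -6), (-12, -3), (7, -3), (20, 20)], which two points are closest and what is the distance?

Computing all pairwise distances among 6 points:

d((-4, 9), (9, -12)) = 24.6982
d((-4, 9), (-20, -6)) = 21.9317
d((-4, 9), (-12, -3)) = 14.4222
d((-4, 9), (7, -3)) = 16.2788
d((-4, 9), (20, 20)) = 26.4008
d((9, -12), (-20, -6)) = 29.6142
d((9, -12), (-12, -3)) = 22.8473
d((9, -12), (7, -3)) = 9.2195
d((9, -12), (20, 20)) = 33.8378
d((-20, -6), (-12, -3)) = 8.544 <-- minimum
d((-20, -6), (7, -3)) = 27.1662
d((-20, -6), (20, 20)) = 47.7074
d((-12, -3), (7, -3)) = 19.0
d((-12, -3), (20, 20)) = 39.4081
d((7, -3), (20, 20)) = 26.4197

Closest pair: (-20, -6) and (-12, -3) with distance 8.544

The closest pair is (-20, -6) and (-12, -3) with Euclidean distance 8.544. For 6 points, brute-force pairwise comparison is shown above. For large n, the divide-and-conquer algorithm (sort by x, recurse on halves, check the dividing strip) achieves O(n log n).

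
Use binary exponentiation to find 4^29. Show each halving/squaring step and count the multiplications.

Computing 4^29 by squaring (build up from 4^1; each line after the first costs one multiplication):

4^1 = 4
4^2 = (4^1)^2 = 4^2 = 16
4^3 = 4 * 4^2 = 4 * 16 = 64
4^6 = (4^3)^2 = 64^2 = 4096
4^7 = 4 * 4^6 = 4 * 4096 = 16384
4^14 = (4^7)^2 = 16384^2 = 268435456
4^28 = (4^14)^2 = 268435456^2 = 72057594037927936
4^29 = 4 * 4^28 = 4 * 72057594037927936 = 288230376151711744

Result: 288230376151711744
Multiplications needed: 7 (7 lines after 4^1)

4^29 = 288230376151711744. Using exponentiation by squaring, this requires 7 multiplications. The key idea: if the exponent is even, square the half-power; if odd, multiply by the base once.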